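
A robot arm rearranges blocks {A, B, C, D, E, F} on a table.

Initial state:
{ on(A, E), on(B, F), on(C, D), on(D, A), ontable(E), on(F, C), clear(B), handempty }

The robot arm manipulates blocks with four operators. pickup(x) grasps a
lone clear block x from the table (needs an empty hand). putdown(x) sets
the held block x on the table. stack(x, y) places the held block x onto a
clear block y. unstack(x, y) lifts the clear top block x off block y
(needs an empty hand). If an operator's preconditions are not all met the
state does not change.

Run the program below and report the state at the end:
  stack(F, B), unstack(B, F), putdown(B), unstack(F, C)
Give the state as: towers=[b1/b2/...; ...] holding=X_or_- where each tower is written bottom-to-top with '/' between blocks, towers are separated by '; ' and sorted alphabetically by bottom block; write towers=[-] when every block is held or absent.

step 1 (stack(F, B)) [no-op]: towers=[E/A/D/C/F/B] holding=-
step 2 (unstack(B, F)): towers=[E/A/D/C/F] holding=B
step 3 (putdown(B)): towers=[B; E/A/D/C/F] holding=-
step 4 (unstack(F, C)): towers=[B; E/A/D/C] holding=F

towers=[B; E/A/D/C] holding=F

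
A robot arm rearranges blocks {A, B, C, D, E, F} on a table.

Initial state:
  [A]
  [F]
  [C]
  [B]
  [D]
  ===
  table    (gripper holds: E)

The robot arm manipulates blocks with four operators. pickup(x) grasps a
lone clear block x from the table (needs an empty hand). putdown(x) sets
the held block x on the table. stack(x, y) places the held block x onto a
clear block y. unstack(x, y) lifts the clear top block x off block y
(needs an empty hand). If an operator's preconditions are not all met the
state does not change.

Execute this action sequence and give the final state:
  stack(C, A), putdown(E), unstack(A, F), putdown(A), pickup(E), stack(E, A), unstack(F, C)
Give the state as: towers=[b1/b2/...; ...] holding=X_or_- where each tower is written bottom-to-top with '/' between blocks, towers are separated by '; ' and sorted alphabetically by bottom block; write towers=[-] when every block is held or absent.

towers=[A/E; D/B/C] holding=F

step 1 (stack(C, A)) [no-op]: towers=[D/B/C/F/A] holding=E
step 2 (putdown(E)): towers=[D/B/C/F/A; E] holding=-
step 3 (unstack(A, F)): towers=[D/B/C/F; E] holding=A
step 4 (putdown(A)): towers=[A; D/B/C/F; E] holding=-
step 5 (pickup(E)): towers=[A; D/B/C/F] holding=E
step 6 (stack(E, A)): towers=[A/E; D/B/C/F] holding=-
step 7 (unstack(F, C)): towers=[A/E; D/B/C] holding=F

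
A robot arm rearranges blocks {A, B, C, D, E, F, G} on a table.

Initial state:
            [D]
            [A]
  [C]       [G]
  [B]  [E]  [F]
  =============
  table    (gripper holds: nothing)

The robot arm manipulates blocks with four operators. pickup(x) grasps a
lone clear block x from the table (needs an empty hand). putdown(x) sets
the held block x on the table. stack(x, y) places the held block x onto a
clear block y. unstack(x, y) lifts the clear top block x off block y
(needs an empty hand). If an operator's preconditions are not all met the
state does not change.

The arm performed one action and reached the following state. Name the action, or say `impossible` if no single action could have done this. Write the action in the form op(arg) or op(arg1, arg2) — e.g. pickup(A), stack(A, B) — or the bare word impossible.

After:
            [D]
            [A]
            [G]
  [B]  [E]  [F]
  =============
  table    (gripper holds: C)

unstack(C, B)

target: towers=[B; E; F/G/A/D] holding=C
     unstack(D, A) → towers=[B/C; E; F/G/A] holding=D
         pickup(E) → towers=[B/C; F/G/A/D] holding=E
     unstack(C, B) → towers=[B; E; F/G/A/D] holding=C  ← match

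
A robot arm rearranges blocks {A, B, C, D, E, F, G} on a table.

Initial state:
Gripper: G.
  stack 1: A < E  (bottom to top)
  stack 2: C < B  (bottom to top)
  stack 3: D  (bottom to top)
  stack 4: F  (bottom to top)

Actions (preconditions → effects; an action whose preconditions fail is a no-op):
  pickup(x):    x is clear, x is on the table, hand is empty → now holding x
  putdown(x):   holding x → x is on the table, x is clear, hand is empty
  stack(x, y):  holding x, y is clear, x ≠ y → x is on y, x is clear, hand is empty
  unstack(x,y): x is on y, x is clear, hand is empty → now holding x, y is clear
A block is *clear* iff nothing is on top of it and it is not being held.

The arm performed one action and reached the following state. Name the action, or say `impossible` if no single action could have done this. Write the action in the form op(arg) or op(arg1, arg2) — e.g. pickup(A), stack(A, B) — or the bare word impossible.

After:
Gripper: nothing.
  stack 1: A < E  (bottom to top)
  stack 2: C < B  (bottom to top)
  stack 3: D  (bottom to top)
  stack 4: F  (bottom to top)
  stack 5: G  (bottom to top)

putdown(G)

target: towers=[A/E; C/B; D; F; G] holding=-
        putdown(G) → towers=[A/E; C/B; D; F; G] holding=-  ← match
       stack(G, B) → towers=[A/E; C/B/G; D; F] holding=-
       stack(G, F) → towers=[A/E; C/B; D; F/G] holding=-
       stack(G, D) → towers=[A/E; C/B; D/G; F] holding=-
       stack(G, E) → towers=[A/E/G; C/B; D; F] holding=-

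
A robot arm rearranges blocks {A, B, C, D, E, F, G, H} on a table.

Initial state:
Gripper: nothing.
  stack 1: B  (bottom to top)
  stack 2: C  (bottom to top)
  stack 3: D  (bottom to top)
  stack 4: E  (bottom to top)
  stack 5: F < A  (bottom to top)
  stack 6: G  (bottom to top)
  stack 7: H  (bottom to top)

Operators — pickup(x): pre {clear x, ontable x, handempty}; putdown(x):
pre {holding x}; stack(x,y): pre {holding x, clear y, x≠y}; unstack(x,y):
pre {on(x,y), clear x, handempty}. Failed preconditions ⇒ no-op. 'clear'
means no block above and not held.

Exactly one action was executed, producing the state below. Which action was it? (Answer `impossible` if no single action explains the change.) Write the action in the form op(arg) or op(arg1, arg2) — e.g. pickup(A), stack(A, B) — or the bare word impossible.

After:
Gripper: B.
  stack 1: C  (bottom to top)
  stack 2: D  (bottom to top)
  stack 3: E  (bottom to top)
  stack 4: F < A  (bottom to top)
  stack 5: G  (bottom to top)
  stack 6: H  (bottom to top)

target: towers=[C; D; E; F/A; G; H] holding=B
         pickup(G) → towers=[B; C; D; E; F/A; H] holding=G
     unstack(A, F) → towers=[B; C; D; E; F; G; H] holding=A
         pickup(E) → towers=[B; C; D; F/A; G; H] holding=E
         pickup(H) → towers=[B; C; D; E; F/A; G] holding=H
         pickup(B) → towers=[C; D; E; F/A; G; H] holding=B  ← match
         pickup(D) → towers=[B; C; E; F/A; G; H] holding=D
         pickup(C) → towers=[B; D; E; F/A; G; H] holding=C

pickup(B)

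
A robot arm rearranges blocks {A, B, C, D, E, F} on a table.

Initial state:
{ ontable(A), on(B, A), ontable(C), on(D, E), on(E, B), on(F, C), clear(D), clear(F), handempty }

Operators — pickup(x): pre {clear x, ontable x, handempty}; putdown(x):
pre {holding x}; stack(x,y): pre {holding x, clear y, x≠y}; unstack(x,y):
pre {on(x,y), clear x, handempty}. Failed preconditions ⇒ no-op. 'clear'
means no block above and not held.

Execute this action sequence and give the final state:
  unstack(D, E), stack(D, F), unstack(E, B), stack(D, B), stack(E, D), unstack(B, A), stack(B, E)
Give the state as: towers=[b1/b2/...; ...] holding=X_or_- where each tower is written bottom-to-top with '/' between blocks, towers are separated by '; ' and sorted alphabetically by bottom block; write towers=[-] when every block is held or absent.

step 1 (unstack(D, E)): towers=[A/B/E; C/F] holding=D
step 2 (stack(D, F)): towers=[A/B/E; C/F/D] holding=-
step 3 (unstack(E, B)): towers=[A/B; C/F/D] holding=E
step 4 (stack(D, B)) [no-op]: towers=[A/B; C/F/D] holding=E
step 5 (stack(E, D)): towers=[A/B; C/F/D/E] holding=-
step 6 (unstack(B, A)): towers=[A; C/F/D/E] holding=B
step 7 (stack(B, E)): towers=[A; C/F/D/E/B] holding=-

towers=[A; C/F/D/E/B] holding=-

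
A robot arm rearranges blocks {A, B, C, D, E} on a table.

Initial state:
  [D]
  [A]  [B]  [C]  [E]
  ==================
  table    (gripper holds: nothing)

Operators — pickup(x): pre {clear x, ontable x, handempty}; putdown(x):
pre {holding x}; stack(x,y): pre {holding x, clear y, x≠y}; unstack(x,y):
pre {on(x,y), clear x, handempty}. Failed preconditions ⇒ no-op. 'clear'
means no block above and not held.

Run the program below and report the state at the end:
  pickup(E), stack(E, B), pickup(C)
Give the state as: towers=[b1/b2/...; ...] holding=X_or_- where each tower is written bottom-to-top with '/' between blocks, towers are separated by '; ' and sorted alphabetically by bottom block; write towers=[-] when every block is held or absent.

towers=[A/D; B/E] holding=C

step 1 (pickup(E)): towers=[A/D; B; C] holding=E
step 2 (stack(E, B)): towers=[A/D; B/E; C] holding=-
step 3 (pickup(C)): towers=[A/D; B/E] holding=C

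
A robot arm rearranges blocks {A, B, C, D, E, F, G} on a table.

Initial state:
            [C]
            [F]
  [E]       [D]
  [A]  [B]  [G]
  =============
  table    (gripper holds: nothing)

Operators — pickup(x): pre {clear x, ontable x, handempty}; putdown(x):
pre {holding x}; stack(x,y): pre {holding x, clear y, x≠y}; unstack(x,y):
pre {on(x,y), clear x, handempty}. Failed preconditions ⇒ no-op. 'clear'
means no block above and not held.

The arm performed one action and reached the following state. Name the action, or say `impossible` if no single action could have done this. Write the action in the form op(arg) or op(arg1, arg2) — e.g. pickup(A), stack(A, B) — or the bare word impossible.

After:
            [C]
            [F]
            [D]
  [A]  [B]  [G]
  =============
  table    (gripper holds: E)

target: towers=[A; B; G/D/F/C] holding=E
         pickup(B) → towers=[A/E; G/D/F/C] holding=B
     unstack(E, A) → towers=[A; B; G/D/F/C] holding=E  ← match
     unstack(C, F) → towers=[A/E; B; G/D/F] holding=C

unstack(E, A)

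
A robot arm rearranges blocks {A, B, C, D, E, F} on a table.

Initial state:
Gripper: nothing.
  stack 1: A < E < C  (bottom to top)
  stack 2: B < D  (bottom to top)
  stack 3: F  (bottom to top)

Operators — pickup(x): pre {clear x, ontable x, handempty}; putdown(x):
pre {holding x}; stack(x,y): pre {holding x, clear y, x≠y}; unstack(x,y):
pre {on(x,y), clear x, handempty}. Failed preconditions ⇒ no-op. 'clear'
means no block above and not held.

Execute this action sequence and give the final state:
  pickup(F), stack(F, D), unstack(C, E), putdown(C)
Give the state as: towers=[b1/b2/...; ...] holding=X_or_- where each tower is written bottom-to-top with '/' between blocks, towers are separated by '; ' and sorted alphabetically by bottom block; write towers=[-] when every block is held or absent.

step 1 (pickup(F)): towers=[A/E/C; B/D] holding=F
step 2 (stack(F, D)): towers=[A/E/C; B/D/F] holding=-
step 3 (unstack(C, E)): towers=[A/E; B/D/F] holding=C
step 4 (putdown(C)): towers=[A/E; B/D/F; C] holding=-

towers=[A/E; B/D/F; C] holding=-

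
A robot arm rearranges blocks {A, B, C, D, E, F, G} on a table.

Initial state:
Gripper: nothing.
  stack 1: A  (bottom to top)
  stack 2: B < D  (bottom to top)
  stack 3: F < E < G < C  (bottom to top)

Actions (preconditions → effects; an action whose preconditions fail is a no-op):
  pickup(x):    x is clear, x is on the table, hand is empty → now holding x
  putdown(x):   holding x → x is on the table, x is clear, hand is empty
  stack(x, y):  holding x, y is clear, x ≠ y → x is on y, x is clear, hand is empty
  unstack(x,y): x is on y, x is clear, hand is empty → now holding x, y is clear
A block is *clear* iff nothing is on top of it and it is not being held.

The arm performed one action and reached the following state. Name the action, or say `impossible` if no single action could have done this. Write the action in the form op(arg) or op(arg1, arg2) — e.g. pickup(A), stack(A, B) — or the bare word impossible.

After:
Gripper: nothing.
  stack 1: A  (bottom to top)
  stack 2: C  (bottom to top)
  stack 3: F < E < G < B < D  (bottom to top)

target: towers=[A; C; F/E/G/B/D] holding=-
     unstack(D, B) → towers=[A; B; F/E/G/C] holding=D
         pickup(A) → towers=[B/D; F/E/G/C] holding=A
     unstack(C, G) → towers=[A; B/D; F/E/G] holding=C
none of the 3 applicable actions match → impossible

impossible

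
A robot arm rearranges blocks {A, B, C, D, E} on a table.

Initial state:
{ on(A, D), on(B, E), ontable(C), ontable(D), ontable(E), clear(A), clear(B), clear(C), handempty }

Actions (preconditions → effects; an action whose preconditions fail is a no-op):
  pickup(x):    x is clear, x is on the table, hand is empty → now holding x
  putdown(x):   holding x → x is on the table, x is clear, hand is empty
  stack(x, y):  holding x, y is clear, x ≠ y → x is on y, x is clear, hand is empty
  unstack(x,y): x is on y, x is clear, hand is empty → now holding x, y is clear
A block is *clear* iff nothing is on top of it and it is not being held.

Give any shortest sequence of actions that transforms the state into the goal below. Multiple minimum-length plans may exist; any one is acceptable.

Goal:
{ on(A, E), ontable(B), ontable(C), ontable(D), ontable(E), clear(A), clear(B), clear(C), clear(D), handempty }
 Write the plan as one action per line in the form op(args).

unstack(B, E)
putdown(B)
unstack(A, D)
stack(A, E)

step 1 (unstack(B, E)): towers=[C; D/A; E] holding=B
step 2 (putdown(B)): towers=[B; C; D/A; E] holding=-
step 3 (unstack(A, D)): towers=[B; C; D; E] holding=A
step 4 (stack(A, E)): towers=[B; C; D; E/A] holding=-
goal check: towers=[B; C; D; E/A] holding=- — reached (length 4, optimal by BFS)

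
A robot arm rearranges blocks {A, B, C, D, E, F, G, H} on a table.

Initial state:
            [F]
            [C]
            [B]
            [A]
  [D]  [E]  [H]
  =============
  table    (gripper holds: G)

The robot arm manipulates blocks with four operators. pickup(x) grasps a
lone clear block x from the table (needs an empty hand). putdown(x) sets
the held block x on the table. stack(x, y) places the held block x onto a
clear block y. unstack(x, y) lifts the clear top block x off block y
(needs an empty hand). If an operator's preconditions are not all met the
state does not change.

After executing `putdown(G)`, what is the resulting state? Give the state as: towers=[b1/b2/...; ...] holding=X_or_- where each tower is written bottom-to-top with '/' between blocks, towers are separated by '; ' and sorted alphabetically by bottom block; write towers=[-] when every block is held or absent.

towers=[D; E; G; H/A/B/C/F] holding=-

before: towers=[D; E; H/A/B/C/F] holding=G
pre[putdown(G)]: holding(G) ✓
all met → apply putdown(G)
after:  towers=[D; E; G; H/A/B/C/F] holding=-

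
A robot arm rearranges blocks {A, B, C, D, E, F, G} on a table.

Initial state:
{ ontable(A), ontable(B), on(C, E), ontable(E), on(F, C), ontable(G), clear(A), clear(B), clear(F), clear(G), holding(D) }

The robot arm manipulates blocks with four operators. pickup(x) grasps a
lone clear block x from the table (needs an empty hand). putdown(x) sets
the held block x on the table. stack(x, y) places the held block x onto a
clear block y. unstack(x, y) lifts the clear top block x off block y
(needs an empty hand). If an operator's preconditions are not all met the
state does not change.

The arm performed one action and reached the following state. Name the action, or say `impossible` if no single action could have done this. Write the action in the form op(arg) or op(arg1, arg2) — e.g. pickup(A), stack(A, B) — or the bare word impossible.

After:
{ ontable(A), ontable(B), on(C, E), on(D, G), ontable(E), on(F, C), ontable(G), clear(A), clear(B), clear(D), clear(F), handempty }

target: towers=[A; B; E/C/F; G/D] holding=-
        putdown(D) → towers=[A; B; D; E/C/F; G] holding=-
       stack(D, B) → towers=[A; B/D; E/C/F; G] holding=-
       stack(D, F) → towers=[A; B; E/C/F/D; G] holding=-
       stack(D, G) → towers=[A; B; E/C/F; G/D] holding=-  ← match
       stack(D, A) → towers=[A/D; B; E/C/F; G] holding=-

stack(D, G)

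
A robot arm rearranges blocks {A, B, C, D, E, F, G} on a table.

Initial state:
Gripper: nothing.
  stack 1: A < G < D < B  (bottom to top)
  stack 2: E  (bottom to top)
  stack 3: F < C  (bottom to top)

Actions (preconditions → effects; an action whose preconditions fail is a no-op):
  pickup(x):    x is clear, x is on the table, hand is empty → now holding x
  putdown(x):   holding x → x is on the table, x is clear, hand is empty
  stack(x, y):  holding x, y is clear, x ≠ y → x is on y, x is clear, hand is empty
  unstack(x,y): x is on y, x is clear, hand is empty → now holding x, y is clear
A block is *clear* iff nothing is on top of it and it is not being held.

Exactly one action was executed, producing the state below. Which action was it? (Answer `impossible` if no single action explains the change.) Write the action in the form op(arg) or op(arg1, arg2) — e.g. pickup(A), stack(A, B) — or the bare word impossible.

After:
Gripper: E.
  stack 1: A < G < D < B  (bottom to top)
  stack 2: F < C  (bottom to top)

target: towers=[A/G/D/B; F/C] holding=E
     unstack(B, D) → towers=[A/G/D; E; F/C] holding=B
         pickup(E) → towers=[A/G/D/B; F/C] holding=E  ← match
     unstack(C, F) → towers=[A/G/D/B; E; F] holding=C

pickup(E)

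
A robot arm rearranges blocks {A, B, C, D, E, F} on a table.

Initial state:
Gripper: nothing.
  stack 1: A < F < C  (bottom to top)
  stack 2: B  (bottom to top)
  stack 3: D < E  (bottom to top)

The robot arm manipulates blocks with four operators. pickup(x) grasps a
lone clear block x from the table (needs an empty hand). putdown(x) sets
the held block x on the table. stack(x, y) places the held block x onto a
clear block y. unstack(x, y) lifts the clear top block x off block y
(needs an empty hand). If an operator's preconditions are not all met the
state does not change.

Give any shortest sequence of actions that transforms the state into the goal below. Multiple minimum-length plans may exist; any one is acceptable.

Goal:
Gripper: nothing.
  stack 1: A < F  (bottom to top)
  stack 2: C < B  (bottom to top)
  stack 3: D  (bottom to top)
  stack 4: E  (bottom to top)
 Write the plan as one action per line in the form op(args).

step 1 (unstack(E, D)): towers=[A/F/C; B; D] holding=E
step 2 (putdown(E)): towers=[A/F/C; B; D; E] holding=-
step 3 (unstack(C, F)): towers=[A/F; B; D; E] holding=C
step 4 (putdown(C)): towers=[A/F; B; C; D; E] holding=-
step 5 (pickup(B)): towers=[A/F; C; D; E] holding=B
step 6 (stack(B, C)): towers=[A/F; C/B; D; E] holding=-
goal check: towers=[A/F; C/B; D; E] holding=- — reached (length 6, optimal by BFS)

unstack(E, D)
putdown(E)
unstack(C, F)
putdown(C)
pickup(B)
stack(B, C)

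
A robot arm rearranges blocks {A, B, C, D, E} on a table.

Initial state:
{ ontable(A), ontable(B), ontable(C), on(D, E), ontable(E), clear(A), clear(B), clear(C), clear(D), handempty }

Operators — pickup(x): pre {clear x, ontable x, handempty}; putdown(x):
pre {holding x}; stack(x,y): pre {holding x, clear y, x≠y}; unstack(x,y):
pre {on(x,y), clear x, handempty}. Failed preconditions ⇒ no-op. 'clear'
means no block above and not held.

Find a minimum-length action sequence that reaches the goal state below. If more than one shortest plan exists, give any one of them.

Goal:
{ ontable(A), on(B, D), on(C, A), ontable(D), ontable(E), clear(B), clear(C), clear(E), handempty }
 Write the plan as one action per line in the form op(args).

step 1 (unstack(D, E)): towers=[A; B; C; E] holding=D
step 2 (putdown(D)): towers=[A; B; C; D; E] holding=-
step 3 (pickup(B)): towers=[A; C; D; E] holding=B
step 4 (stack(B, D)): towers=[A; C; D/B; E] holding=-
step 5 (pickup(C)): towers=[A; D/B; E] holding=C
step 6 (stack(C, A)): towers=[A/C; D/B; E] holding=-
goal check: towers=[A/C; D/B; E] holding=- — reached (length 6, optimal by BFS)

unstack(D, E)
putdown(D)
pickup(B)
stack(B, D)
pickup(C)
stack(C, A)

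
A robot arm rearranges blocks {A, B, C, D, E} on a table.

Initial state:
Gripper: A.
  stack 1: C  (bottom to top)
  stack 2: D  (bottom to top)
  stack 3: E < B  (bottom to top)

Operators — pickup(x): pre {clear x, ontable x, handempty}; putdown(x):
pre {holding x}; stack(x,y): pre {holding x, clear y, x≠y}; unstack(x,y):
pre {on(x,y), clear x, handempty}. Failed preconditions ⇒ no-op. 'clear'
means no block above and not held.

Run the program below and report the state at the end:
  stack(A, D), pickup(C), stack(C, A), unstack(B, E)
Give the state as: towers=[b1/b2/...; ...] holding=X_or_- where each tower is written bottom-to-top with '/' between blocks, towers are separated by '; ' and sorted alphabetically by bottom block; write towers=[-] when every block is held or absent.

step 1 (stack(A, D)): towers=[C; D/A; E/B] holding=-
step 2 (pickup(C)): towers=[D/A; E/B] holding=C
step 3 (stack(C, A)): towers=[D/A/C; E/B] holding=-
step 4 (unstack(B, E)): towers=[D/A/C; E] holding=B

towers=[D/A/C; E] holding=B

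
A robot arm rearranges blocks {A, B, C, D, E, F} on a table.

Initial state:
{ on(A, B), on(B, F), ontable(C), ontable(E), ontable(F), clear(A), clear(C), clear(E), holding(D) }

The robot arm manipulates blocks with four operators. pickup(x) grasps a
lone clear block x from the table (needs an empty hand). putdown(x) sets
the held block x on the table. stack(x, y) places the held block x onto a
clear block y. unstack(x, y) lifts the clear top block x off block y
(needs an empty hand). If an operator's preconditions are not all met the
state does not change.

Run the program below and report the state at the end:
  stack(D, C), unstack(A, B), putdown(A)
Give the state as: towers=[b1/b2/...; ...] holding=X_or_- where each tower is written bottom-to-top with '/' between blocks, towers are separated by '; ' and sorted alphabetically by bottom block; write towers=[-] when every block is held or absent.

step 1 (stack(D, C)): towers=[C/D; E; F/B/A] holding=-
step 2 (unstack(A, B)): towers=[C/D; E; F/B] holding=A
step 3 (putdown(A)): towers=[A; C/D; E; F/B] holding=-

towers=[A; C/D; E; F/B] holding=-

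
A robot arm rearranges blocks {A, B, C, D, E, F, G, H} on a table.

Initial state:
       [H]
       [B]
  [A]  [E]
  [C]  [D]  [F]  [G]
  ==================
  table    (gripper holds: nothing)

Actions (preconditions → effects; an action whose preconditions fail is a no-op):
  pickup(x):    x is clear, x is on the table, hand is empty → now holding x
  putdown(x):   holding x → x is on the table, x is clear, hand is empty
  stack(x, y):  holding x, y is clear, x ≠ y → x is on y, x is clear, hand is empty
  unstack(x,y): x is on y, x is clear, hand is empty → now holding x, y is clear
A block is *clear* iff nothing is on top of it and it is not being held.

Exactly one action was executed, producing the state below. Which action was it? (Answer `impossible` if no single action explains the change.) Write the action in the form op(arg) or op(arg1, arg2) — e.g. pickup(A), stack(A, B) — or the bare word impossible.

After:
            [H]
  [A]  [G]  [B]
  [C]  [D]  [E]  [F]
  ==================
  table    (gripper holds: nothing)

impossible

target: towers=[C/A; D/G; E/B/H; F] holding=-
         pickup(G) → towers=[C/A; D/E/B/H; F] holding=G
     unstack(A, C) → towers=[C; D/E/B/H; F; G] holding=A
     unstack(H, B) → towers=[C/A; D/E/B; F; G] holding=H
         pickup(F) → towers=[C/A; D/E/B/H; G] holding=F
none of the 4 applicable actions match → impossible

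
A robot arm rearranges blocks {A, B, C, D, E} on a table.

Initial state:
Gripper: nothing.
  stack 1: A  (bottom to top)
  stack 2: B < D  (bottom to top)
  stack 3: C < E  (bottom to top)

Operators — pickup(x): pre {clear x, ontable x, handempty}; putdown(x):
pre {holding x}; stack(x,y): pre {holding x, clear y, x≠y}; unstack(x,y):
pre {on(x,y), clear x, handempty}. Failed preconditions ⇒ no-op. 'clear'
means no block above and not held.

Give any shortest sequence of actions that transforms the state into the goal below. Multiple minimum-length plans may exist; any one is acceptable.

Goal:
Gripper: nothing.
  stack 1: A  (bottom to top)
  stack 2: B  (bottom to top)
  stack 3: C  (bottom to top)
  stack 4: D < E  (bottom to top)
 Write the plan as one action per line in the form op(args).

unstack(D, B)
putdown(D)
unstack(E, C)
stack(E, D)

step 1 (unstack(D, B)): towers=[A; B; C/E] holding=D
step 2 (putdown(D)): towers=[A; B; C/E; D] holding=-
step 3 (unstack(E, C)): towers=[A; B; C; D] holding=E
step 4 (stack(E, D)): towers=[A; B; C; D/E] holding=-
goal check: towers=[A; B; C; D/E] holding=- — reached (length 4, optimal by BFS)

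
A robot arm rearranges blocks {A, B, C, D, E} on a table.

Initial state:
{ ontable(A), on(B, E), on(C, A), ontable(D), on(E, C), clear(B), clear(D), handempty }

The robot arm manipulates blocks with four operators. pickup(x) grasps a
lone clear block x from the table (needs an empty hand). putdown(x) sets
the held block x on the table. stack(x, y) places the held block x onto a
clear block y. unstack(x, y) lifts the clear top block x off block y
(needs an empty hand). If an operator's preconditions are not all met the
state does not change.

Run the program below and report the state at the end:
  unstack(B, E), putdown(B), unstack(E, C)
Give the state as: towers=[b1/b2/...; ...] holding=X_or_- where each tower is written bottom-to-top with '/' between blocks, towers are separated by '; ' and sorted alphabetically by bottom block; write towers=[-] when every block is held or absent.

step 1 (unstack(B, E)): towers=[A/C/E; D] holding=B
step 2 (putdown(B)): towers=[A/C/E; B; D] holding=-
step 3 (unstack(E, C)): towers=[A/C; B; D] holding=E

towers=[A/C; B; D] holding=E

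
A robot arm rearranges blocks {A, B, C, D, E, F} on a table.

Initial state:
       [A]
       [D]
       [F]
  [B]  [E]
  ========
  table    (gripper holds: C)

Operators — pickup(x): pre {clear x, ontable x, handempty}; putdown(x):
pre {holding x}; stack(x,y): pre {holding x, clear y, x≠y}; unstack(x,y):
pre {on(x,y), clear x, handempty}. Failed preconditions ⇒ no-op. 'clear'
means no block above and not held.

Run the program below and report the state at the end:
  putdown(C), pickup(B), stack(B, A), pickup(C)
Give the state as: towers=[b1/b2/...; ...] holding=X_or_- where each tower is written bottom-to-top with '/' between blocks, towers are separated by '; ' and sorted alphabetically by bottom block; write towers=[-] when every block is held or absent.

towers=[E/F/D/A/B] holding=C

step 1 (putdown(C)): towers=[B; C; E/F/D/A] holding=-
step 2 (pickup(B)): towers=[C; E/F/D/A] holding=B
step 3 (stack(B, A)): towers=[C; E/F/D/A/B] holding=-
step 4 (pickup(C)): towers=[E/F/D/A/B] holding=C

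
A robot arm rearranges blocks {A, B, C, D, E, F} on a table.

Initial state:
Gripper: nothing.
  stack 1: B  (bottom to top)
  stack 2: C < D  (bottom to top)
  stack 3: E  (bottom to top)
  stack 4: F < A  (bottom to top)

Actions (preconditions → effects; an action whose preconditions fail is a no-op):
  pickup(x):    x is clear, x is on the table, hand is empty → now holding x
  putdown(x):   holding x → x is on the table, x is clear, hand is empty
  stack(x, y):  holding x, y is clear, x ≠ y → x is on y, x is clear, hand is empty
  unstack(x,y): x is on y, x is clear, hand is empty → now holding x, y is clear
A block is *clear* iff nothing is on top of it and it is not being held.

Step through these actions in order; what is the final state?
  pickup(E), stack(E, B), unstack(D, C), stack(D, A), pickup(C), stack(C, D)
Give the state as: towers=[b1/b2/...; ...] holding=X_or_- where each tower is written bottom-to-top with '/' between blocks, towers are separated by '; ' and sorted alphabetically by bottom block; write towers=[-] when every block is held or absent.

towers=[B/E; F/A/D/C] holding=-

step 1 (pickup(E)): towers=[B; C/D; F/A] holding=E
step 2 (stack(E, B)): towers=[B/E; C/D; F/A] holding=-
step 3 (unstack(D, C)): towers=[B/E; C; F/A] holding=D
step 4 (stack(D, A)): towers=[B/E; C; F/A/D] holding=-
step 5 (pickup(C)): towers=[B/E; F/A/D] holding=C
step 6 (stack(C, D)): towers=[B/E; F/A/D/C] holding=-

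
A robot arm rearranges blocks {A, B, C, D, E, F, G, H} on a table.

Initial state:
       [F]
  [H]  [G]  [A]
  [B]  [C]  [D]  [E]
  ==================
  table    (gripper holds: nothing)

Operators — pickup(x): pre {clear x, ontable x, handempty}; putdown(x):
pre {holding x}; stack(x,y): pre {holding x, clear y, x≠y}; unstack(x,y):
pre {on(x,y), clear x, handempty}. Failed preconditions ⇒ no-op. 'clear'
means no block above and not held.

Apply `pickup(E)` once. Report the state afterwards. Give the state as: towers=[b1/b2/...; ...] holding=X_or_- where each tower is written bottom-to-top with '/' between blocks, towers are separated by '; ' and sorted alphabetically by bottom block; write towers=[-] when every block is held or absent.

towers=[B/H; C/G/F; D/A] holding=E

before: towers=[B/H; C/G/F; D/A; E] holding=-
pre[pickup(E)]: clear(E) ok, ontable(E) ok, handempty ok
all met → apply pickup(E)
after:  towers=[B/H; C/G/F; D/A] holding=E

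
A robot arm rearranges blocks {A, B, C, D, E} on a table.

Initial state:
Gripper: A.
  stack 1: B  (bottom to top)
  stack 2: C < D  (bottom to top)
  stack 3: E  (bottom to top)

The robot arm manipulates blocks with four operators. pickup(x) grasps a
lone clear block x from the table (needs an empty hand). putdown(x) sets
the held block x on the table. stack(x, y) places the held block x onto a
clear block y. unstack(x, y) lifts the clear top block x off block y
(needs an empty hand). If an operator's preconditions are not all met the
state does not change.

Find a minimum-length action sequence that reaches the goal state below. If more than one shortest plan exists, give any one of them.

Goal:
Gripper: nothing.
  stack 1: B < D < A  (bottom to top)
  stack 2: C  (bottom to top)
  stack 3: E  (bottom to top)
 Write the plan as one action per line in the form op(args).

putdown(A)
unstack(D, C)
stack(D, B)
pickup(A)
stack(A, D)

step 1 (putdown(A)): towers=[A; B; C/D; E] holding=-
step 2 (unstack(D, C)): towers=[A; B; C; E] holding=D
step 3 (stack(D, B)): towers=[A; B/D; C; E] holding=-
step 4 (pickup(A)): towers=[B/D; C; E] holding=A
step 5 (stack(A, D)): towers=[B/D/A; C; E] holding=-
goal check: towers=[B/D/A; C; E] holding=- — reached (length 5, optimal by BFS)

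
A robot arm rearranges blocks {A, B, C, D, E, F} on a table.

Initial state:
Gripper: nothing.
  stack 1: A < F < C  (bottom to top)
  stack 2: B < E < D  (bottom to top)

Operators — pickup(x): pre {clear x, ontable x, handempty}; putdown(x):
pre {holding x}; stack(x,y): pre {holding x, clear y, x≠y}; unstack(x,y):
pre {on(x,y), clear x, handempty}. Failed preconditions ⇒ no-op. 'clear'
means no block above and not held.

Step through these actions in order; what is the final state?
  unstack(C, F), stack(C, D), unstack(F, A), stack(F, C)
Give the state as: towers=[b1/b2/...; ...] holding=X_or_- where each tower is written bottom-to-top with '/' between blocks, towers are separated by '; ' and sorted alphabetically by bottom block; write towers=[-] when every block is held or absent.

step 1 (unstack(C, F)): towers=[A/F; B/E/D] holding=C
step 2 (stack(C, D)): towers=[A/F; B/E/D/C] holding=-
step 3 (unstack(F, A)): towers=[A; B/E/D/C] holding=F
step 4 (stack(F, C)): towers=[A; B/E/D/C/F] holding=-

towers=[A; B/E/D/C/F] holding=-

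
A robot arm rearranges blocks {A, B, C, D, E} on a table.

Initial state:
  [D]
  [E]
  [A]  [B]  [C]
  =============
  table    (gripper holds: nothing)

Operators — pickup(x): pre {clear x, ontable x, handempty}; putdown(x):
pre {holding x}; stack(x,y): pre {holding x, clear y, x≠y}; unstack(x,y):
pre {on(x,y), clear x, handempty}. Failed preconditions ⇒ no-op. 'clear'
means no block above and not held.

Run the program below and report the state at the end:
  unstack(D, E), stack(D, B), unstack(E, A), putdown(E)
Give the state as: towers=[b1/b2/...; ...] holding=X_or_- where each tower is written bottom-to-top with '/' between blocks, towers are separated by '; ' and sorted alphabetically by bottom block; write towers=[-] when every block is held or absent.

step 1 (unstack(D, E)): towers=[A/E; B; C] holding=D
step 2 (stack(D, B)): towers=[A/E; B/D; C] holding=-
step 3 (unstack(E, A)): towers=[A; B/D; C] holding=E
step 4 (putdown(E)): towers=[A; B/D; C; E] holding=-

towers=[A; B/D; C; E] holding=-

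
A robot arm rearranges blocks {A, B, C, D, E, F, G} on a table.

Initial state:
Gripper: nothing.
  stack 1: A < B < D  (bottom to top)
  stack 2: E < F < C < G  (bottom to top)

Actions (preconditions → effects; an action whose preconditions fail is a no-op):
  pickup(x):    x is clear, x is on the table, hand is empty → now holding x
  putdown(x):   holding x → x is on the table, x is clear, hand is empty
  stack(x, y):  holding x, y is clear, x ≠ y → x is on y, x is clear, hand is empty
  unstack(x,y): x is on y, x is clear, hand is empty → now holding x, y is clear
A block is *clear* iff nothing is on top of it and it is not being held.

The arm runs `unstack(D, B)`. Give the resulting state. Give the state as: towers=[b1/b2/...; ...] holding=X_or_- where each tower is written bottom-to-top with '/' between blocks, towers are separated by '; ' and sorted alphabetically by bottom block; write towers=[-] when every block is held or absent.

before: towers=[A/B/D; E/F/C/G] holding=-
pre[unstack(D, B)]: on(D,B) yes, clear(D) yes, handempty yes
all met → apply unstack(D, B)
after:  towers=[A/B; E/F/C/G] holding=D

towers=[A/B; E/F/C/G] holding=D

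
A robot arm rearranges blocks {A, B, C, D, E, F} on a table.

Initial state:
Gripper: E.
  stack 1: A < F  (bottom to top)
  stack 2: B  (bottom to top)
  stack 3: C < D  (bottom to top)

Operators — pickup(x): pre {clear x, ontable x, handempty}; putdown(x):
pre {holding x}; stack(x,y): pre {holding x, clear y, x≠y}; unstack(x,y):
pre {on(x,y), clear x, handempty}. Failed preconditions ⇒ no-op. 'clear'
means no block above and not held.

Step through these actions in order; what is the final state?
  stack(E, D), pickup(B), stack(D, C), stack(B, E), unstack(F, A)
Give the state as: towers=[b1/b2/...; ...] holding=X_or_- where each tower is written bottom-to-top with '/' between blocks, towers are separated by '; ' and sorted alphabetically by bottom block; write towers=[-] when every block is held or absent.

step 1 (stack(E, D)): towers=[A/F; B; C/D/E] holding=-
step 2 (pickup(B)): towers=[A/F; C/D/E] holding=B
step 3 (stack(D, C)) [no-op]: towers=[A/F; C/D/E] holding=B
step 4 (stack(B, E)): towers=[A/F; C/D/E/B] holding=-
step 5 (unstack(F, A)): towers=[A; C/D/E/B] holding=F

towers=[A; C/D/E/B] holding=F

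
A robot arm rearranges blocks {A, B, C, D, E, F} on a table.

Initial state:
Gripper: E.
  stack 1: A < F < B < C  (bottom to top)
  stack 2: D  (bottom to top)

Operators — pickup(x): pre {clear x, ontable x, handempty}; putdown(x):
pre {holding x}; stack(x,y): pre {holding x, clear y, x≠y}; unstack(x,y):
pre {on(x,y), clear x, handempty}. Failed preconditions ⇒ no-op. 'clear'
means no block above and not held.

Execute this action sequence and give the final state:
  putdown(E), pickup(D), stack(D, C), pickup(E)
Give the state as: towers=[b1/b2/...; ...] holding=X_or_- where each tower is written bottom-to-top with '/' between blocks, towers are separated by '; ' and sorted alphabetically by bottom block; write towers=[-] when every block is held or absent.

towers=[A/F/B/C/D] holding=E

step 1 (putdown(E)): towers=[A/F/B/C; D; E] holding=-
step 2 (pickup(D)): towers=[A/F/B/C; E] holding=D
step 3 (stack(D, C)): towers=[A/F/B/C/D; E] holding=-
step 4 (pickup(E)): towers=[A/F/B/C/D] holding=E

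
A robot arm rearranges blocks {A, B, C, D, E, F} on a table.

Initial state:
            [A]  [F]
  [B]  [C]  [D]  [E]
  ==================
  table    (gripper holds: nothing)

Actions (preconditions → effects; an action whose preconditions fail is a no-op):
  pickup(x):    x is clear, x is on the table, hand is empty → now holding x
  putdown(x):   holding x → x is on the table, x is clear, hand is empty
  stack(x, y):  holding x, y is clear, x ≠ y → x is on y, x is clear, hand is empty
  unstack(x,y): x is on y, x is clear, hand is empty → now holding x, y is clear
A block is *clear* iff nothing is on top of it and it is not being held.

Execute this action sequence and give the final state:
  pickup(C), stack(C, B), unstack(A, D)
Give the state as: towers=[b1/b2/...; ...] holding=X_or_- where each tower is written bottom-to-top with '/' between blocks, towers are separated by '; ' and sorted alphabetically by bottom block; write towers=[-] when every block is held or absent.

step 1 (pickup(C)): towers=[B; D/A; E/F] holding=C
step 2 (stack(C, B)): towers=[B/C; D/A; E/F] holding=-
step 3 (unstack(A, D)): towers=[B/C; D; E/F] holding=A

towers=[B/C; D; E/F] holding=A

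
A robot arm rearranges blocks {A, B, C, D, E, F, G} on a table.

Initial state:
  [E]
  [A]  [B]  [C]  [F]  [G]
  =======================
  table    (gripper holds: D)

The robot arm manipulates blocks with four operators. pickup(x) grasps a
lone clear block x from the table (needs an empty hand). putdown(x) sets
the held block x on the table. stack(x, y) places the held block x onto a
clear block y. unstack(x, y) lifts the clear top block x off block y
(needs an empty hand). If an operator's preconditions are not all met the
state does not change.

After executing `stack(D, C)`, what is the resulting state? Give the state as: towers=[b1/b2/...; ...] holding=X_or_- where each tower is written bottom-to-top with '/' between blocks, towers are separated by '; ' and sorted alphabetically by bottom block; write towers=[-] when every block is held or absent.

before: towers=[A/E; B; C; F; G] holding=D
pre[stack(D, C)]: holding(D) ok, clear(C) ok, D≠C ok
all met → apply stack(D, C)
after:  towers=[A/E; B; C/D; F; G] holding=-

towers=[A/E; B; C/D; F; G] holding=-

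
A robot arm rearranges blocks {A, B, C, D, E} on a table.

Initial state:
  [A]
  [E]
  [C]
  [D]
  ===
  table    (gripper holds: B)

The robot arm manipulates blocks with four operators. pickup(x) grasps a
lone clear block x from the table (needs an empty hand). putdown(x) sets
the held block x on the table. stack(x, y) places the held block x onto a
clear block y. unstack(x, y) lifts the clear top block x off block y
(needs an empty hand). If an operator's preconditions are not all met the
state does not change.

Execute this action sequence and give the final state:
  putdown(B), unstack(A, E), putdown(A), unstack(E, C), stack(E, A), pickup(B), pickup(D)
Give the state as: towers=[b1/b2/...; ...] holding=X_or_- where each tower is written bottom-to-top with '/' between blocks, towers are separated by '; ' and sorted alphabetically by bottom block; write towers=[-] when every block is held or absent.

step 1 (putdown(B)): towers=[B; D/C/E/A] holding=-
step 2 (unstack(A, E)): towers=[B; D/C/E] holding=A
step 3 (putdown(A)): towers=[A; B; D/C/E] holding=-
step 4 (unstack(E, C)): towers=[A; B; D/C] holding=E
step 5 (stack(E, A)): towers=[A/E; B; D/C] holding=-
step 6 (pickup(B)): towers=[A/E; D/C] holding=B
step 7 (pickup(D)) [no-op]: towers=[A/E; D/C] holding=B

towers=[A/E; D/C] holding=B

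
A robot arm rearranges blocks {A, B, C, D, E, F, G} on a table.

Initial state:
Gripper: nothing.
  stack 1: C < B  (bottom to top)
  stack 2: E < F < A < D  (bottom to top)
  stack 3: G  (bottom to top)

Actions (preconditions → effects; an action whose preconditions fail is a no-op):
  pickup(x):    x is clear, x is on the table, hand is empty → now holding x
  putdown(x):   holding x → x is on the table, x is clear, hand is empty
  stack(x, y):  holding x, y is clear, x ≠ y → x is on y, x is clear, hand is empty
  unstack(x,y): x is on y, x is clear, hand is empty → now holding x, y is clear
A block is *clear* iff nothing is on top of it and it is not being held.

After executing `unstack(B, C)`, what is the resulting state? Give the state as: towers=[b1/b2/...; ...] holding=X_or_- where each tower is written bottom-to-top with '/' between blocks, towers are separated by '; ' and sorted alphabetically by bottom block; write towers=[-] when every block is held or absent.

before: towers=[C/B; E/F/A/D; G] holding=-
pre[unstack(B, C)]: on(B,C) yes, clear(B) yes, handempty yes
all met → apply unstack(B, C)
after:  towers=[C; E/F/A/D; G] holding=B

towers=[C; E/F/A/D; G] holding=B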